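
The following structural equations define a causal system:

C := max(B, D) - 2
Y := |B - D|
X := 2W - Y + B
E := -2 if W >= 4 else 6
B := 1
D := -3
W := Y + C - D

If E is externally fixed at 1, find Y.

4

do(E=1) replaces the equation E := -2 if W >= 4 else 6 with the constant E = 1.
No directed path runs from E to Y, so Y keeps its natural value.
Y = |B - D|  [with B=1, D=-3]  = 4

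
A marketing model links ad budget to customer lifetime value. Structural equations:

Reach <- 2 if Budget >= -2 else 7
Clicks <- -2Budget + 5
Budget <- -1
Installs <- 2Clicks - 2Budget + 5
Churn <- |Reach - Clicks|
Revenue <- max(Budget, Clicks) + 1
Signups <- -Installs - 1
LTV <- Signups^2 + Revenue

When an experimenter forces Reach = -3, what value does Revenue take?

Under do(Reach=-3), the mechanism Reach <- 2 if Budget >= -2 else 7 is discarded; Reach is fixed at -3.
No directed path runs from Reach to Revenue, so Revenue keeps its natural value.
Clicks = -2Budget + 5  [with Budget=-1]  = 7
Revenue = max(Budget, Clicks) + 1  [with Budget=-1, Clicks=7]  = 8

8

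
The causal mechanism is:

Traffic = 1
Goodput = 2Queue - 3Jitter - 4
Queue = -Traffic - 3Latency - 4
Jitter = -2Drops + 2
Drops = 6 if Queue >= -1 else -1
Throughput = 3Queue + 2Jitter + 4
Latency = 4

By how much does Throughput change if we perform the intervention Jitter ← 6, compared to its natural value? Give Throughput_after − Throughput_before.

The intervention breaks the incoming arrows to Jitter: Jitter = -2Drops + 2 no longer applies, and Jitter = 6.
Queue = -Traffic - 3Latency - 4  [with Traffic=1, Latency=4]  = -17
Throughput = 3Queue + 2Jitter + 4  [with Queue=-17, Jitter=6]  = -35
Without intervention: Queue = -Traffic - 3Latency - 4  [with Traffic=1, Latency=4]  = -17; Drops = 6 if Queue >= -1 else -1  [with Queue=-17]  = -1; Jitter = -2Drops + 2  [with Drops=-1]  = 4; Throughput = 3Queue + 2Jitter + 4  [with Queue=-17, Jitter=4]  = -39.
Change = -35 − (-39) = 4.

4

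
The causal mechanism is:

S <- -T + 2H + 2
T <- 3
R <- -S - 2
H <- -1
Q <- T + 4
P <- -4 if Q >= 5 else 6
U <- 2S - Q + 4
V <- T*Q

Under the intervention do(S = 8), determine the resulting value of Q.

7

Under do(S=8), the mechanism S <- -T + 2H + 2 is discarded; S is fixed at 8.
Since Q is not a descendant of the intervened variable, it is unaffected.
Q = T + 4  [with T=3]  = 7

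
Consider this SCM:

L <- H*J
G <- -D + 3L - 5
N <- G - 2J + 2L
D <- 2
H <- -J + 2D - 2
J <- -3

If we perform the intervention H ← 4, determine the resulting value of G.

do(H=4) replaces the equation H <- -J + 2D - 2 with the constant H = 4.
L = H*J  [with H=4, J=-3]  = -12
G = -D + 3L - 5  [with D=2, L=-12]  = -43

-43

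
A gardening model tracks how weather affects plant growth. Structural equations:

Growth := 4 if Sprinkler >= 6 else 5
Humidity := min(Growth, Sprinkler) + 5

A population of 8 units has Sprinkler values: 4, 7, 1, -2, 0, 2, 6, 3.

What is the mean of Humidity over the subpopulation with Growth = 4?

9

E[Humidity|Growth=4] averages over only the 2 units with Growth=4 (Sprinkler = 7, 6): Humidity = 9, 9, mean 9.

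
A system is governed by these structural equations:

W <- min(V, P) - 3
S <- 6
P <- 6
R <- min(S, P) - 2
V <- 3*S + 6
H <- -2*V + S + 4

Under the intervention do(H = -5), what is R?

do(H=-5) replaces the equation H <- -2*V + S + 4 with the constant H = -5.
R is not downstream of the intervention, so its value is determined by the original equations.
R = min(S, P) - 2  [with S=6, P=6]  = 4

4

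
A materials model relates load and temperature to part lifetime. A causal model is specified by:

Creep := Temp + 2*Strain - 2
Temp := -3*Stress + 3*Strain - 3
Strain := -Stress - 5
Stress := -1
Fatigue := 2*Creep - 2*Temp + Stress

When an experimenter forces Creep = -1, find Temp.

Under do(Creep=-1), the mechanism Creep := Temp + 2*Strain - 2 is discarded; Creep is fixed at -1.
Since Temp is not a descendant of the intervened variable, it is unaffected.
Strain = -Stress - 5  [with Stress=-1]  = -4
Temp = -3*Stress + 3*Strain - 3  [with Stress=-1, Strain=-4]  = -12

-12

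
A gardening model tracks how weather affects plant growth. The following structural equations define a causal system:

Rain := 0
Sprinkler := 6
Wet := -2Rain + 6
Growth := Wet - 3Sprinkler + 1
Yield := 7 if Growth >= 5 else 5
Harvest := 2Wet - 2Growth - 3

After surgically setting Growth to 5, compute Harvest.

-1

Under do(Growth=5), the mechanism Growth := Wet - 3Sprinkler + 1 is discarded; Growth is fixed at 5.
Wet = -2Rain + 6  [with Rain=0]  = 6
Harvest = 2Wet - 2Growth - 3  [with Wet=6, Growth=5]  = -1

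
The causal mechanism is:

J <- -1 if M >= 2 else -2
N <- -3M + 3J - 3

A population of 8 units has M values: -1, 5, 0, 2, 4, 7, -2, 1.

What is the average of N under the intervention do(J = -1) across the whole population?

do(J=-1) breaks J's dependence on M. With J=-1 fixed, N across the units is -3, -21, -6, -12, -18, -27, 0, -9, mean -12.

-12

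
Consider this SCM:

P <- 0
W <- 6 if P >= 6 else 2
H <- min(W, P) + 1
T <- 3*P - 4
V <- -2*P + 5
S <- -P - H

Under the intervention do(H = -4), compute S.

The intervention breaks the incoming arrows to H: H <- min(W, P) + 1 no longer applies, and H = -4.
S = -P - H  [with P=0, H=-4]  = 4

4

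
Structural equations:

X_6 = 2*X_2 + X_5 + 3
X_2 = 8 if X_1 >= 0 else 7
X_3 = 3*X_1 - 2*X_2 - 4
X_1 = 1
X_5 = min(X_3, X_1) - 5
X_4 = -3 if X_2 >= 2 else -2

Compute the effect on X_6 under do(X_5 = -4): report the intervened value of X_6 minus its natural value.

18

The intervention breaks the incoming arrows to X_5: X_5 = min(X_3, X_1) - 5 no longer applies, and X_5 = -4.
X_2 = 8 if X_1 >= 0 else 7  [with X_1=1]  = 8
X_6 = 2*X_2 + X_5 + 3  [with X_2=8, X_5=-4]  = 15
Without intervention: X_2 = 8 if X_1 >= 0 else 7  [with X_1=1]  = 8; X_3 = 3*X_1 - 2*X_2 - 4  [with X_1=1, X_2=8]  = -17; X_5 = min(X_3, X_1) - 5  [with X_3=-17, X_1=1]  = -22; X_6 = 2*X_2 + X_5 + 3  [with X_2=8, X_5=-22]  = -3.
Change = 15 − (-3) = 18.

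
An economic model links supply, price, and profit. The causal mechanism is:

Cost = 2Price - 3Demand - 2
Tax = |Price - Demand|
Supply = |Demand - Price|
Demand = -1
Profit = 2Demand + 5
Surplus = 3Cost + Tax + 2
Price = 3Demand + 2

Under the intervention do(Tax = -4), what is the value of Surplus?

Under do(Tax=-4), the mechanism Tax = |Price - Demand| is discarded; Tax is fixed at -4.
Price = 3Demand + 2  [with Demand=-1]  = -1
Cost = 2Price - 3Demand - 2  [with Price=-1, Demand=-1]  = -1
Surplus = 3Cost + Tax + 2  [with Cost=-1, Tax=-4]  = -5

-5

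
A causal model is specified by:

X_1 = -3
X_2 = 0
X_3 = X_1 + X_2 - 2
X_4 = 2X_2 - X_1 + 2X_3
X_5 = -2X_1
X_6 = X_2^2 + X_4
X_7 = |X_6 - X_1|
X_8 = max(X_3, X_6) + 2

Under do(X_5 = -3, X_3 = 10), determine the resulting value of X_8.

25

Under do(X_5 = -3, X_3 = 10), each intervened variable's structural equation is replaced by its fixed value.
X_4 = 2X_2 - X_1 + 2X_3  [with X_2=0, X_1=-3, X_3=10]  = 23
X_6 = X_2^2 + X_4  [with X_2=0, X_4=23]  = 23
X_8 = max(X_3, X_6) + 2  [with X_3=10, X_6=23]  = 25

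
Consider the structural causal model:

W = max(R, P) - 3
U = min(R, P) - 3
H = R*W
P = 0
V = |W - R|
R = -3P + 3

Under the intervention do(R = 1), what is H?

-2

Under do(R=1), the mechanism R = -3P + 3 is discarded; R is fixed at 1.
W = max(R, P) - 3  [with R=1, P=0]  = -2
H = R*W  [with R=1, W=-2]  = -2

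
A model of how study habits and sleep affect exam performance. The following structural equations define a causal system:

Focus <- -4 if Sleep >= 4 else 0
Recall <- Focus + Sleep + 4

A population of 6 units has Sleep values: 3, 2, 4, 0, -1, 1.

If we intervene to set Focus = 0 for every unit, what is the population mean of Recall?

Under do(Focus=0), Focus's equation is replaced by Focus=0 for every unit. Per-unit Recall: 7, 6, 8, 4, 3, 5. Mean = 5.5.

5.5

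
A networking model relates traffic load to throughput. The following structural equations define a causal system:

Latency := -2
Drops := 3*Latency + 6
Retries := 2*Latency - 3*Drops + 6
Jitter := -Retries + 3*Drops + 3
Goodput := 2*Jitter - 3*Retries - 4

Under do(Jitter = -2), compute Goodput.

Intervening sets Jitter = -2 and removes its equation (Jitter := -Retries + 3*Drops + 3).
Drops = 3*Latency + 6  [with Latency=-2]  = 0
Retries = 2*Latency - 3*Drops + 6  [with Latency=-2, Drops=0]  = 2
Goodput = 2*Jitter - 3*Retries - 4  [with Jitter=-2, Retries=2]  = -14

-14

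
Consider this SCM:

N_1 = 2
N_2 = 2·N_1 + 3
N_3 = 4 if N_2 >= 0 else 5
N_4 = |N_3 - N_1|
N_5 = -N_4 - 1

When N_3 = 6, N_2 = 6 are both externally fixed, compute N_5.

-5

Setting N_3 = 6, N_2 = 6 by intervention discards those variables' equations.
N_4 = |N_3 - N_1|  [with N_3=6, N_1=2]  = 4
N_5 = -N_4 - 1  [with N_4=4]  = -5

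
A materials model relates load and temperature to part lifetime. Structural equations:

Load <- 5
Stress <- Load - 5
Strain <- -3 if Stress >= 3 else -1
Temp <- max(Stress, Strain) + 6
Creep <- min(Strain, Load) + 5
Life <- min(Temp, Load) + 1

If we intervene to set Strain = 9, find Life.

The intervention breaks the incoming arrows to Strain: Strain <- -3 if Stress >= 3 else -1 no longer applies, and Strain = 9.
Stress = Load - 5  [with Load=5]  = 0
Temp = max(Stress, Strain) + 6  [with Stress=0, Strain=9]  = 15
Life = min(Temp, Load) + 1  [with Temp=15, Load=5]  = 6

6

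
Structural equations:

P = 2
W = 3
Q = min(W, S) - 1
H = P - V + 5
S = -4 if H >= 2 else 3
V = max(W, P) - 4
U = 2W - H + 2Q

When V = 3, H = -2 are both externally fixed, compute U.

Under do(V = 3, H = -2), each intervened variable's structural equation is replaced by its fixed value.
S = -4 if H >= 2 else 3  [with H=-2]  = 3
Q = min(W, S) - 1  [with W=3, S=3]  = 2
U = 2W - H + 2Q  [with W=3, H=-2, Q=2]  = 12

12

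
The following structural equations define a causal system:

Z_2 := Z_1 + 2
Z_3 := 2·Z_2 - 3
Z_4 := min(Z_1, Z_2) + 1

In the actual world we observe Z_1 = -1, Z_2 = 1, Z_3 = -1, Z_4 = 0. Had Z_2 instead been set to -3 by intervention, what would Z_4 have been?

Under do(Z_2=-3), the mechanism Z_2 := Z_1 + 2 is discarded; Z_2 is fixed at -3.
Z_4 = min(Z_1, Z_2) + 1  [with Z_1=-1, Z_2=-3]  = -2

-2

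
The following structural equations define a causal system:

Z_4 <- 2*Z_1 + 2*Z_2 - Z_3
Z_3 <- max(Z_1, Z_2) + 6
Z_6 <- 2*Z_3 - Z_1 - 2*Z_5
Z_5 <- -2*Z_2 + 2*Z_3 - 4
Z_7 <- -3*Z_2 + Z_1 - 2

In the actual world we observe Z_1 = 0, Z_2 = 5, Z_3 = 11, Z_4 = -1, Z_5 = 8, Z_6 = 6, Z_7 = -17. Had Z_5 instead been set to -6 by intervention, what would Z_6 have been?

The intervention breaks the incoming arrows to Z_5: Z_5 <- -2*Z_2 + 2*Z_3 - 4 no longer applies, and Z_5 = -6.
Z_3 = max(Z_1, Z_2) + 6  [with Z_1=0, Z_2=5]  = 11
Z_6 = 2*Z_3 - Z_1 - 2*Z_5  [with Z_3=11, Z_1=0, Z_5=-6]  = 34

34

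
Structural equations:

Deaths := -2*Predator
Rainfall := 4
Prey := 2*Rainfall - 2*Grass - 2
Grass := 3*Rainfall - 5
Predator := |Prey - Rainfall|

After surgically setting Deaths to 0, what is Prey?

do(Deaths=0) replaces the equation Deaths := -2*Predator with the constant Deaths = 0.
Prey is not downstream of the intervention, so its value is determined by the original equations.
Grass = 3*Rainfall - 5  [with Rainfall=4]  = 7
Prey = 2*Rainfall - 2*Grass - 2  [with Rainfall=4, Grass=7]  = -8

-8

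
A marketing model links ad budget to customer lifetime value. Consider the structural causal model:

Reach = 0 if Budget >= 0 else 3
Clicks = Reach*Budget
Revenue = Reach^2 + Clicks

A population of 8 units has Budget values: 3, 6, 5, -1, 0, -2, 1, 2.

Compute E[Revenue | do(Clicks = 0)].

do(Clicks=0) breaks Clicks's dependence on Budget. With Clicks=0 fixed, Revenue across the units is 0, 0, 0, 9, 0, 9, 0, 0, mean 2.25.

2.25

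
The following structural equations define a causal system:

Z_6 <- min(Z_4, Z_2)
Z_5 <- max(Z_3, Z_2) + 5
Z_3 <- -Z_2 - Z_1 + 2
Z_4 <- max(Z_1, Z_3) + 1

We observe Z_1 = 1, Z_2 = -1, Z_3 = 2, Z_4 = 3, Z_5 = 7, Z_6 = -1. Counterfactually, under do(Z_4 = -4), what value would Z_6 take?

-4

Under do(Z_4=-4), the mechanism Z_4 <- max(Z_1, Z_3) + 1 is discarded; Z_4 is fixed at -4.
Z_6 = min(Z_4, Z_2)  [with Z_4=-4, Z_2=-1]  = -4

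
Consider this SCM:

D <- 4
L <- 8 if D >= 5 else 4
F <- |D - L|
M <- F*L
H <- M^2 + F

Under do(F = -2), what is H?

62

do(F=-2) replaces the equation F <- |D - L| with the constant F = -2.
L = 8 if D >= 5 else 4  [with D=4]  = 4
M = F*L  [with F=-2, L=4]  = -8
H = M^2 + F  [with M=-8, F=-2]  = 62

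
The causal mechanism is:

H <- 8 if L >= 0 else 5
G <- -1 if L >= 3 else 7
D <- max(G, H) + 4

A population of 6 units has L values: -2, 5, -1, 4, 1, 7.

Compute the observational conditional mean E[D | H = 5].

Observing H=5 restricts to units where H's equation naturally yields 5: L ∈ {-2, -1}. In that subpopulation D = 11, 11, mean 11.

11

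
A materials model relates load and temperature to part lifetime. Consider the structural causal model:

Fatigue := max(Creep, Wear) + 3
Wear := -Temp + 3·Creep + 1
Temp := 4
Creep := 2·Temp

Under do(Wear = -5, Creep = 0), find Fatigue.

3

The joint intervention fixes Wear = -5, Creep = 0, removing each variable's own equation.
Fatigue = max(Creep, Wear) + 3  [with Creep=0, Wear=-5]  = 3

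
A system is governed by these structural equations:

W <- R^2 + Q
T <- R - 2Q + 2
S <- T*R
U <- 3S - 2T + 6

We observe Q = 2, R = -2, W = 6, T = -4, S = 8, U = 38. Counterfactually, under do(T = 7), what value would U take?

-50

Under do(T=7), the mechanism T <- R - 2Q + 2 is discarded; T is fixed at 7.
S = T*R  [with T=7, R=-2]  = -14
U = 3S - 2T + 6  [with S=-14, T=7]  = -50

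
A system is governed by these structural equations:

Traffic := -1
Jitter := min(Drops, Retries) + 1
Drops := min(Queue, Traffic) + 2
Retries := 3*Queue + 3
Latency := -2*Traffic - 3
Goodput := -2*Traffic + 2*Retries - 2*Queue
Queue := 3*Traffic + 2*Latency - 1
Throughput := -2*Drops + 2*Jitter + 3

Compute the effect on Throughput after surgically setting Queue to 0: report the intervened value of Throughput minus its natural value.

22

The intervention breaks the incoming arrows to Queue: Queue := 3*Traffic + 2*Latency - 1 no longer applies, and Queue = 0.
Drops = min(Queue, Traffic) + 2  [with Queue=0, Traffic=-1]  = 1
Retries = 3*Queue + 3  [with Queue=0]  = 3
Jitter = min(Drops, Retries) + 1  [with Drops=1, Retries=3]  = 2
Throughput = -2*Drops + 2*Jitter + 3  [with Drops=1, Jitter=2]  = 5
Without intervention: Latency = -2*Traffic - 3  [with Traffic=-1]  = -1; Queue = 3*Traffic + 2*Latency - 1  [with Traffic=-1, Latency=-1]  = -6; Drops = min(Queue, Traffic) + 2  [with Queue=-6, Traffic=-1]  = -4; Retries = 3*Queue + 3  [with Queue=-6]  = -15; Jitter = min(Drops, Retries) + 1  [with Drops=-4, Retries=-15]  = -14; Throughput = -2*Drops + 2*Jitter + 3  [with Drops=-4, Jitter=-14]  = -17.
Change = 5 − (-17) = 22.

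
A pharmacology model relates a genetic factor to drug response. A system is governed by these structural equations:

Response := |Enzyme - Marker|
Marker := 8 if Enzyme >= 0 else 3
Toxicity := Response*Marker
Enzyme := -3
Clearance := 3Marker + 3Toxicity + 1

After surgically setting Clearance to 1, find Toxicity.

The intervention breaks the incoming arrows to Clearance: Clearance := 3Marker + 3Toxicity + 1 no longer applies, and Clearance = 1.
Since Toxicity is not a descendant of the intervened variable, it is unaffected.
Marker = 8 if Enzyme >= 0 else 3  [with Enzyme=-3]  = 3
Response = |Enzyme - Marker|  [with Enzyme=-3, Marker=3]  = 6
Toxicity = Response*Marker  [with Response=6, Marker=3]  = 18

18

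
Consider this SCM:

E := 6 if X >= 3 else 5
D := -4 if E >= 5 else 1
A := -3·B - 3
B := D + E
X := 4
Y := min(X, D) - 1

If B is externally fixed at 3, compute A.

The intervention breaks the incoming arrows to B: B := D + E no longer applies, and B = 3.
A = -3·B - 3  [with B=3]  = -12

-12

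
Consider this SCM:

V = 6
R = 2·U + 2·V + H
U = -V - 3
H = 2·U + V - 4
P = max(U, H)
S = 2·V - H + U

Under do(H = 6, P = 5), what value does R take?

Setting H = 6, P = 5 by intervention discards those variables' equations.
U = -V - 3  [with V=6]  = -9
R = 2·U + 2·V + H  [with U=-9, V=6, H=6]  = 0

0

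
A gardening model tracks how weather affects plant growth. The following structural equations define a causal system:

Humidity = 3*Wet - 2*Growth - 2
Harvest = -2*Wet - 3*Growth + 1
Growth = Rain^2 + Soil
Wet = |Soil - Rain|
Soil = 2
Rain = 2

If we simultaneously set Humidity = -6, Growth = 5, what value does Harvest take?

-14

Setting Humidity = -6, Growth = 5 by intervention discards those variables' equations.
Wet = |Soil - Rain|  [with Soil=2, Rain=2]  = 0
Harvest = -2*Wet - 3*Growth + 1  [with Wet=0, Growth=5]  = -14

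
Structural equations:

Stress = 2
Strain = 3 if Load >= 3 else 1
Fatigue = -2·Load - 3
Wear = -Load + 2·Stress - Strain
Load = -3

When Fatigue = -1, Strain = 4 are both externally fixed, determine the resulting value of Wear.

Under do(Fatigue = -1, Strain = 4), each intervened variable's structural equation is replaced by its fixed value.
Wear = -Load + 2·Stress - Strain  [with Load=-3, Stress=2, Strain=4]  = 3

3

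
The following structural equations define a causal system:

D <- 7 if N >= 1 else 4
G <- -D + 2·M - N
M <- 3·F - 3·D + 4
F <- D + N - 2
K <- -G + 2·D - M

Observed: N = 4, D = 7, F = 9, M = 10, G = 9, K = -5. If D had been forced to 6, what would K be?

-8

Under do(D=6), the mechanism D <- 7 if N >= 1 else 4 is discarded; D is fixed at 6.
F = D + N - 2  [with D=6, N=4]  = 8
M = 3·F - 3·D + 4  [with F=8, D=6]  = 10
G = -D + 2·M - N  [with D=6, M=10, N=4]  = 10
K = -G + 2·D - M  [with G=10, D=6, M=10]  = -8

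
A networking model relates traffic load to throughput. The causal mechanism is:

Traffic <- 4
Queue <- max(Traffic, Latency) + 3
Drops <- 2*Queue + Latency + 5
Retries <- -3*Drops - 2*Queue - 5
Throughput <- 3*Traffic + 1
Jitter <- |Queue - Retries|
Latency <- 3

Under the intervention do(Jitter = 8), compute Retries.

do(Jitter=8) replaces the equation Jitter <- |Queue - Retries| with the constant Jitter = 8.
Since Retries is not a descendant of the intervened variable, it is unaffected.
Queue = max(Traffic, Latency) + 3  [with Traffic=4, Latency=3]  = 7
Drops = 2*Queue + Latency + 5  [with Queue=7, Latency=3]  = 22
Retries = -3*Drops - 2*Queue - 5  [with Drops=22, Queue=7]  = -85

-85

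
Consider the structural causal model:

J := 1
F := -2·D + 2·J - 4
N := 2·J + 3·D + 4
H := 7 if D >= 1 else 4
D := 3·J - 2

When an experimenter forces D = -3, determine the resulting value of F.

The intervention breaks the incoming arrows to D: D := 3·J - 2 no longer applies, and D = -3.
F = -2·D + 2·J - 4  [with D=-3, J=1]  = 4

4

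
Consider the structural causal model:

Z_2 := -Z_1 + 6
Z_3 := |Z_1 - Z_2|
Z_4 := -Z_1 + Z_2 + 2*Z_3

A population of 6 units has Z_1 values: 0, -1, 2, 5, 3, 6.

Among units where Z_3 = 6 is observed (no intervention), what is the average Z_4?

12

Observing Z_3=6 restricts to units where Z_3's equation naturally yields 6: Z_1 ∈ {0, 6}. In that subpopulation Z_4 = 18, 6, mean 12.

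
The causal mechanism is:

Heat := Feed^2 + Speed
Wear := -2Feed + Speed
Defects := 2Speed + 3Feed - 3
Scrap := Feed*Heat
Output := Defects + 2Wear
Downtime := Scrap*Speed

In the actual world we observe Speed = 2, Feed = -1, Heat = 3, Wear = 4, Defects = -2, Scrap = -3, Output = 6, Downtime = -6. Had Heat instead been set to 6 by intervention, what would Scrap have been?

-6

The intervention breaks the incoming arrows to Heat: Heat := Feed^2 + Speed no longer applies, and Heat = 6.
Scrap = Feed*Heat  [with Feed=-1, Heat=6]  = -6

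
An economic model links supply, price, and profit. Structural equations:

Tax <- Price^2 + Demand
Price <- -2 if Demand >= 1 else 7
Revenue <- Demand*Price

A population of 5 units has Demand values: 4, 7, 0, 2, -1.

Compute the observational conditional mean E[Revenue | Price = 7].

-3.5

Observing Price=7 restricts to units where Price's equation naturally yields 7: Demand ∈ {0, -1}. In that subpopulation Revenue = 0, -7, mean -3.5.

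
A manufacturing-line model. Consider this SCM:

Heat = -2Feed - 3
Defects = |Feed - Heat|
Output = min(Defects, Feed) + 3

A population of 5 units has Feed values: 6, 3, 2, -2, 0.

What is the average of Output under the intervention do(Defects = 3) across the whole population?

4.2

Every unit gets Defects=3 under the intervention. Output values become 6, 6, 5, 1, 3; E[Output|do(Defects=3)] = 4.2.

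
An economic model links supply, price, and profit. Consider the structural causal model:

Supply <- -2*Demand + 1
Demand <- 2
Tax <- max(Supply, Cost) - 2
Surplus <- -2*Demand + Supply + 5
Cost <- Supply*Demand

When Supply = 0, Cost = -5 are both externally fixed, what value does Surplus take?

Under do(Supply = 0, Cost = -5), each intervened variable's structural equation is replaced by its fixed value.
Surplus = -2*Demand + Supply + 5  [with Demand=2, Supply=0]  = 1

1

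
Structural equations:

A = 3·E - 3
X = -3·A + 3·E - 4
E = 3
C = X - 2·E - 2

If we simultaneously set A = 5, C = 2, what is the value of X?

The joint intervention fixes A = 5, C = 2, removing each variable's own equation.
X = -3·A + 3·E - 4  [with A=5, E=3]  = -10

-10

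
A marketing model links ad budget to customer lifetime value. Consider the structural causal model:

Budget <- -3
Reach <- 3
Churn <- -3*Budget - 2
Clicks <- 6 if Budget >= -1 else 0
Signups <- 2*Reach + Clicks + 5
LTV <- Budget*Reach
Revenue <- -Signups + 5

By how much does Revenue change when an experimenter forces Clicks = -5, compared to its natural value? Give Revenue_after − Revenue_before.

The intervention breaks the incoming arrows to Clicks: Clicks <- 6 if Budget >= -1 else 0 no longer applies, and Clicks = -5.
Signups = 2*Reach + Clicks + 5  [with Reach=3, Clicks=-5]  = 6
Revenue = -Signups + 5  [with Signups=6]  = -1
Without intervention: Clicks = 6 if Budget >= -1 else 0  [with Budget=-3]  = 0; Signups = 2*Reach + Clicks + 5  [with Reach=3, Clicks=0]  = 11; Revenue = -Signups + 5  [with Signups=11]  = -6.
Change = -1 − (-6) = 5.

5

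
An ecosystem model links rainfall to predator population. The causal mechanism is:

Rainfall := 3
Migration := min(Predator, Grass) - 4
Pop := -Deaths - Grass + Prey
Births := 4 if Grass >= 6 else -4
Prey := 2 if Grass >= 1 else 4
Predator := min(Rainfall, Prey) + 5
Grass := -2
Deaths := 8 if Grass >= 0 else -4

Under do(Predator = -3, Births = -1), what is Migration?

-7

Under do(Predator = -3, Births = -1), each intervened variable's structural equation is replaced by its fixed value.
Migration = min(Predator, Grass) - 4  [with Predator=-3, Grass=-2]  = -7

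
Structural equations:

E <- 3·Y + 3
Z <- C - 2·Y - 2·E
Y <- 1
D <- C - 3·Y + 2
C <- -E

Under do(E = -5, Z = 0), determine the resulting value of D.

4

The joint intervention fixes E = -5, Z = 0, removing each variable's own equation.
C = -E  [with E=-5]  = 5
D = C - 3·Y + 2  [with C=5, Y=1]  = 4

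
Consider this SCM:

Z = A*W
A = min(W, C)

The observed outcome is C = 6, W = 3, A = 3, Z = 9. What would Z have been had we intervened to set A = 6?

The intervention breaks the incoming arrows to A: A = min(W, C) no longer applies, and A = 6.
Z = A*W  [with A=6, W=3]  = 18

18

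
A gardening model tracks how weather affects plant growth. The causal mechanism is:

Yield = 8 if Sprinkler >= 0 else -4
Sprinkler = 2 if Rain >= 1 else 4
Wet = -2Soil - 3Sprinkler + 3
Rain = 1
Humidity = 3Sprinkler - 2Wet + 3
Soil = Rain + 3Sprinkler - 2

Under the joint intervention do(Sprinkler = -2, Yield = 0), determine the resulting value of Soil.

The joint intervention fixes Sprinkler = -2, Yield = 0, removing each variable's own equation.
Soil = Rain + 3Sprinkler - 2  [with Rain=1, Sprinkler=-2]  = -7

-7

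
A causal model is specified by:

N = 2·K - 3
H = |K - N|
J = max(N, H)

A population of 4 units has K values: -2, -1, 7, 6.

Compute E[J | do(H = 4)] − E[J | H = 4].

Under do(H=4), H's equation is replaced by H=4 for every unit. Per-unit J: 4, 4, 11, 9. Mean = 7.
Conditioning on H=4 selects the 2 unit(s) with K ∈ {-1, 7}. Their J values: 4, 11. Mean = 7.5.
Difference = 7 − 7.5 = -0.5.

-0.5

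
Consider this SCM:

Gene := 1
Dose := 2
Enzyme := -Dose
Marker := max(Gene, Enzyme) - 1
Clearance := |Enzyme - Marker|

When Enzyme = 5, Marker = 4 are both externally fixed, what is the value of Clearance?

Setting Enzyme = 5, Marker = 4 by intervention discards those variables' equations.
Clearance = |Enzyme - Marker|  [with Enzyme=5, Marker=4]  = 1

1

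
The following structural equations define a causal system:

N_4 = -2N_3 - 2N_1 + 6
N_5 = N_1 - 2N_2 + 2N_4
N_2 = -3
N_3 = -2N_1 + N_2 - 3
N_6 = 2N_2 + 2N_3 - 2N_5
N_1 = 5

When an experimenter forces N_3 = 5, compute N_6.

38

The intervention breaks the incoming arrows to N_3: N_3 = -2N_1 + N_2 - 3 no longer applies, and N_3 = 5.
N_4 = -2N_3 - 2N_1 + 6  [with N_3=5, N_1=5]  = -14
N_5 = N_1 - 2N_2 + 2N_4  [with N_1=5, N_2=-3, N_4=-14]  = -17
N_6 = 2N_2 + 2N_3 - 2N_5  [with N_2=-3, N_3=5, N_5=-17]  = 38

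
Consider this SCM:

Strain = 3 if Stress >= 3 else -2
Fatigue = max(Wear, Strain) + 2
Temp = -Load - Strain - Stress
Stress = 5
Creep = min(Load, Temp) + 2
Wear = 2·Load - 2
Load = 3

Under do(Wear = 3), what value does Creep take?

do(Wear=3) replaces the equation Wear = 2·Load - 2 with the constant Wear = 3.
Since Creep is not a descendant of the intervened variable, it is unaffected.
Strain = 3 if Stress >= 3 else -2  [with Stress=5]  = 3
Temp = -Load - Strain - Stress  [with Load=3, Strain=3, Stress=5]  = -11
Creep = min(Load, Temp) + 2  [with Load=3, Temp=-11]  = -9

-9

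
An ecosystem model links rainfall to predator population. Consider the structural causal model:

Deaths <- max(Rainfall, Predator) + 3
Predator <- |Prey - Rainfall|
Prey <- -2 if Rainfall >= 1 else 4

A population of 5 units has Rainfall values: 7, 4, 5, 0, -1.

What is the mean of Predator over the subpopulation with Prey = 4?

E[Predator|Prey=4] averages over only the 2 units with Prey=4 (Rainfall = 0, -1): Predator = 4, 5, mean 4.5.

4.5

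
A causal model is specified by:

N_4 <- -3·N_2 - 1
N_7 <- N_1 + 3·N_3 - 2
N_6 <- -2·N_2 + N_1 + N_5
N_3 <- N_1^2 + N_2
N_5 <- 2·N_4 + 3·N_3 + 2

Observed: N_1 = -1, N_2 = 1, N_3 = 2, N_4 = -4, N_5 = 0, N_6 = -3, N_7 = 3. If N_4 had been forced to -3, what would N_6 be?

-1

Under do(N_4=-3), the mechanism N_4 <- -3·N_2 - 1 is discarded; N_4 is fixed at -3.
N_3 = N_1^2 + N_2  [with N_1=-1, N_2=1]  = 2
N_5 = 2·N_4 + 3·N_3 + 2  [with N_4=-3, N_3=2]  = 2
N_6 = -2·N_2 + N_1 + N_5  [with N_2=1, N_1=-1, N_5=2]  = -1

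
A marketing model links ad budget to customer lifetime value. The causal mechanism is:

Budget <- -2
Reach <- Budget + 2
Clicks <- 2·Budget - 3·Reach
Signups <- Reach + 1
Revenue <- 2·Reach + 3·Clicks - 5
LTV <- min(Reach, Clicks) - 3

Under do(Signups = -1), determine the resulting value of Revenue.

Intervening sets Signups = -1 and removes its equation (Signups <- Reach + 1).
No directed path runs from Signups to Revenue, so Revenue keeps its natural value.
Reach = Budget + 2  [with Budget=-2]  = 0
Clicks = 2·Budget - 3·Reach  [with Budget=-2, Reach=0]  = -4
Revenue = 2·Reach + 3·Clicks - 5  [with Reach=0, Clicks=-4]  = -17

-17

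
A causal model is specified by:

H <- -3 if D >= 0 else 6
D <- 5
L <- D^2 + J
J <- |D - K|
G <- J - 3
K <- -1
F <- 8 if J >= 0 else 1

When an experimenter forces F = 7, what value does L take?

do(F=7) replaces the equation F <- 8 if J >= 0 else 1 with the constant F = 7.
Since L is not a descendant of the intervened variable, it is unaffected.
J = |D - K|  [with D=5, K=-1]  = 6
L = D^2 + J  [with D=5, J=6]  = 31

31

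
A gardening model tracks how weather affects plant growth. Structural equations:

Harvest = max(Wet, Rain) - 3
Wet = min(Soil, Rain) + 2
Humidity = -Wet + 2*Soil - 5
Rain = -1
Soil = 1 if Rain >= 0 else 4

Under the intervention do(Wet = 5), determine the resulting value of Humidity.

-2

The intervention breaks the incoming arrows to Wet: Wet = min(Soil, Rain) + 2 no longer applies, and Wet = 5.
Soil = 1 if Rain >= 0 else 4  [with Rain=-1]  = 4
Humidity = -Wet + 2*Soil - 5  [with Wet=5, Soil=4]  = -2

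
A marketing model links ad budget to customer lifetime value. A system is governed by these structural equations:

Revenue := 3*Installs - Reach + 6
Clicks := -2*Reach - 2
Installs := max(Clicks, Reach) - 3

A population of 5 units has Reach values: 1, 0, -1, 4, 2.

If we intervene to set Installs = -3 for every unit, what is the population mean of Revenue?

-4.2

The intervention sets Installs=-3 in all 5 units regardless of Reach. Recomputing Revenue per unit gives -4, -3, -2, -7, -5; average -4.2.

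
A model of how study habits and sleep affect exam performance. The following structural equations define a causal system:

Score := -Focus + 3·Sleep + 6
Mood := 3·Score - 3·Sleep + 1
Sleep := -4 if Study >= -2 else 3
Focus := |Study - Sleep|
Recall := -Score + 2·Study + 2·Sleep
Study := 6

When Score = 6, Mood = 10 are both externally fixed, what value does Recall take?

-2

The joint intervention fixes Score = 6, Mood = 10, removing each variable's own equation.
Sleep = -4 if Study >= -2 else 3  [with Study=6]  = -4
Recall = -Score + 2·Study + 2·Sleep  [with Score=6, Study=6, Sleep=-4]  = -2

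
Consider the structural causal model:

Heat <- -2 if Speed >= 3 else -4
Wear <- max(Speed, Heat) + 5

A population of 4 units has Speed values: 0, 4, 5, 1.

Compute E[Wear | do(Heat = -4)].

Under do(Heat=-4), Heat's equation is replaced by Heat=-4 for every unit. Per-unit Wear: 5, 9, 10, 6. Mean = 7.5.

7.5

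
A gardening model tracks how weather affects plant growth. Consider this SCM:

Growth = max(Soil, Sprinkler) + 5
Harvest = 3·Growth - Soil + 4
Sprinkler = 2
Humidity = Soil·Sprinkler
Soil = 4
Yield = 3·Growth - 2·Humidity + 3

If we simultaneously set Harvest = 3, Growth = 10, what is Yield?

17

Under do(Harvest = 3, Growth = 10), each intervened variable's structural equation is replaced by its fixed value.
Humidity = Soil·Sprinkler  [with Soil=4, Sprinkler=2]  = 8
Yield = 3·Growth - 2·Humidity + 3  [with Growth=10, Humidity=8]  = 17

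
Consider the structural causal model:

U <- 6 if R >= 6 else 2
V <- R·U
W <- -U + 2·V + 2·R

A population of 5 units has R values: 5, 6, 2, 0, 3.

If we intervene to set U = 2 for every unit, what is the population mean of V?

Every unit gets U=2 under the intervention. V values become 10, 12, 4, 0, 6; E[V|do(U=2)] = 6.4.

6.4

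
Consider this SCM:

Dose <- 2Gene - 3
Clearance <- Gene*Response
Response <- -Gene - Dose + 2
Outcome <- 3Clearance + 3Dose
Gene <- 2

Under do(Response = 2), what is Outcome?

do(Response=2) replaces the equation Response <- -Gene - Dose + 2 with the constant Response = 2.
Dose = 2Gene - 3  [with Gene=2]  = 1
Clearance = Gene*Response  [with Gene=2, Response=2]  = 4
Outcome = 3Clearance + 3Dose  [with Clearance=4, Dose=1]  = 15

15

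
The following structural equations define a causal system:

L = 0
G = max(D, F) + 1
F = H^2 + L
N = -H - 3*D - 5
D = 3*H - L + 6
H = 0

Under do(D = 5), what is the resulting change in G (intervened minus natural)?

do(D=5) replaces the equation D = 3*H - L + 6 with the constant D = 5.
F = H^2 + L  [with H=0, L=0]  = 0
G = max(D, F) + 1  [with D=5, F=0]  = 6
Without intervention: D = 3*H - L + 6  [with H=0, L=0]  = 6; F = H^2 + L  [with H=0, L=0]  = 0; G = max(D, F) + 1  [with D=6, F=0]  = 7.
Change = 6 − 7 = -1.

-1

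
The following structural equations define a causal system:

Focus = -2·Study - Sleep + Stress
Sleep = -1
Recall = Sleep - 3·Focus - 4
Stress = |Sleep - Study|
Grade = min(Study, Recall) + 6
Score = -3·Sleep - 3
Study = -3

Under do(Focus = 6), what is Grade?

-17

The intervention breaks the incoming arrows to Focus: Focus = -2·Study - Sleep + Stress no longer applies, and Focus = 6.
Recall = Sleep - 3·Focus - 4  [with Sleep=-1, Focus=6]  = -23
Grade = min(Study, Recall) + 6  [with Study=-3, Recall=-23]  = -17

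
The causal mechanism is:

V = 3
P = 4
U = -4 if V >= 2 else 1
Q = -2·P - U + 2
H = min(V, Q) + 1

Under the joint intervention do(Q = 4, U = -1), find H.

The joint intervention fixes Q = 4, U = -1, removing each variable's own equation.
H = min(V, Q) + 1  [with V=3, Q=4]  = 4

4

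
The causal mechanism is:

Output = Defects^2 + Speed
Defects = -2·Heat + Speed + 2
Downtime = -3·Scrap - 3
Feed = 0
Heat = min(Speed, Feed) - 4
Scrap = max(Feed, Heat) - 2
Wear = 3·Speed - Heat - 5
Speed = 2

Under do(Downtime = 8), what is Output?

146

Intervening sets Downtime = 8 and removes its equation (Downtime = -3·Scrap - 3).
Since Output is not a descendant of the intervened variable, it is unaffected.
Heat = min(Speed, Feed) - 4  [with Speed=2, Feed=0]  = -4
Defects = -2·Heat + Speed + 2  [with Heat=-4, Speed=2]  = 12
Output = Defects^2 + Speed  [with Defects=12, Speed=2]  = 146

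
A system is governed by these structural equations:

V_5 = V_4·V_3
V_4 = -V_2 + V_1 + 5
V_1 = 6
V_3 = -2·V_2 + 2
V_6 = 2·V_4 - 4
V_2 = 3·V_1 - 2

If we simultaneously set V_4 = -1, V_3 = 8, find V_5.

The joint intervention fixes V_4 = -1, V_3 = 8, removing each variable's own equation.
V_5 = V_4·V_3  [with V_4=-1, V_3=8]  = -8

-8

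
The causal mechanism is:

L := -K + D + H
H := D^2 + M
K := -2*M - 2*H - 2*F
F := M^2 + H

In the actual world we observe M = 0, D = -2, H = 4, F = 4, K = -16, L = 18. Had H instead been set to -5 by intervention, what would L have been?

-27

The intervention breaks the incoming arrows to H: H := D^2 + M no longer applies, and H = -5.
F = M^2 + H  [with M=0, H=-5]  = -5
K = -2*M - 2*H - 2*F  [with M=0, H=-5, F=-5]  = 20
L = -K + D + H  [with K=20, D=-2, H=-5]  = -27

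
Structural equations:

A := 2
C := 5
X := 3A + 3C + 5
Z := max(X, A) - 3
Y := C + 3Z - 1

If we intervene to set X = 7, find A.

2

Under do(X=7), the mechanism X := 3A + 3C + 5 is discarded; X is fixed at 7.
A is not downstream of the intervention, so its value is determined by the original equations.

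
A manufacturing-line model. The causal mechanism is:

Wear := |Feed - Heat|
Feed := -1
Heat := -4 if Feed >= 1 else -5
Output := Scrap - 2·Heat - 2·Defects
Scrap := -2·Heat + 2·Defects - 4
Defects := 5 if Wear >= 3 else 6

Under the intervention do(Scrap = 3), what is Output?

3

The intervention breaks the incoming arrows to Scrap: Scrap := -2·Heat + 2·Defects - 4 no longer applies, and Scrap = 3.
Heat = -4 if Feed >= 1 else -5  [with Feed=-1]  = -5
Wear = |Feed - Heat|  [with Feed=-1, Heat=-5]  = 4
Defects = 5 if Wear >= 3 else 6  [with Wear=4]  = 5
Output = Scrap - 2·Heat - 2·Defects  [with Scrap=3, Heat=-5, Defects=5]  = 3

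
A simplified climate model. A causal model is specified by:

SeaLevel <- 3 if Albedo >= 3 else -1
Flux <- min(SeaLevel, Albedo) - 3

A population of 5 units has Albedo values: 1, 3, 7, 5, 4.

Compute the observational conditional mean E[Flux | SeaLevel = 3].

0

Conditioning on SeaLevel=3 selects the 4 unit(s) with Albedo ∈ {3, 7, 5, 4}. Their Flux values: 0, 0, 0, 0. Mean = 0.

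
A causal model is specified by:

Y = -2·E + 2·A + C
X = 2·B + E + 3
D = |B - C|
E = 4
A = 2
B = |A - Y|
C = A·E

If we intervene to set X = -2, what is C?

8

Intervening sets X = -2 and removes its equation (X = 2·B + E + 3).
C is not downstream of the intervention, so its value is determined by the original equations.
C = A·E  [with A=2, E=4]  = 8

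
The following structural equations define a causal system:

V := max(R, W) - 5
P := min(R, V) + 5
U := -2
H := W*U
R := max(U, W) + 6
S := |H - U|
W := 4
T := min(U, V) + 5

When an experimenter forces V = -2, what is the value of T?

3

Under do(V=-2), the mechanism V := max(R, W) - 5 is discarded; V is fixed at -2.
T = min(U, V) + 5  [with U=-2, V=-2]  = 3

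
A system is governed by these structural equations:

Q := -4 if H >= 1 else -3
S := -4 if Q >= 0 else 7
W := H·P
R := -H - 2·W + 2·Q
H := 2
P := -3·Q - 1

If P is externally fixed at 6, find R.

do(P=6) replaces the equation P := -3·Q - 1 with the constant P = 6.
Q = -4 if H >= 1 else -3  [with H=2]  = -4
W = H·P  [with H=2, P=6]  = 12
R = -H - 2·W + 2·Q  [with H=2, W=12, Q=-4]  = -34

-34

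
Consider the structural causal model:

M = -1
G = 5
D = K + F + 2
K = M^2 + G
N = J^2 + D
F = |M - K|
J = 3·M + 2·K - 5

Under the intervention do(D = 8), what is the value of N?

24

Under do(D=8), the mechanism D = K + F + 2 is discarded; D is fixed at 8.
K = M^2 + G  [with M=-1, G=5]  = 6
J = 3·M + 2·K - 5  [with M=-1, K=6]  = 4
N = J^2 + D  [with J=4, D=8]  = 24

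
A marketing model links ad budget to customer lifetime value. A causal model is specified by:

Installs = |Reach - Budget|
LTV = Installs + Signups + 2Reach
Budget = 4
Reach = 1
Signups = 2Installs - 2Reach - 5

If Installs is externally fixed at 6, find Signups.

5

The intervention breaks the incoming arrows to Installs: Installs = |Reach - Budget| no longer applies, and Installs = 6.
Signups = 2Installs - 2Reach - 5  [with Installs=6, Reach=1]  = 5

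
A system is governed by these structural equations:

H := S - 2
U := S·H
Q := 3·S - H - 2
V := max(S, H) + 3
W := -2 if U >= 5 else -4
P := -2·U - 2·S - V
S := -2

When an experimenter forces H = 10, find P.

Under do(H=10), the mechanism H := S - 2 is discarded; H is fixed at 10.
U = S·H  [with S=-2, H=10]  = -20
V = max(S, H) + 3  [with S=-2, H=10]  = 13
P = -2·U - 2·S - V  [with U=-20, S=-2, V=13]  = 31

31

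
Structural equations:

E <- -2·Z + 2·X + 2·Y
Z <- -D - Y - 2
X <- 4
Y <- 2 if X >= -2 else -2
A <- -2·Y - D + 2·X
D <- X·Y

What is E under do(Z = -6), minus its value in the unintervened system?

-12

Under do(Z=-6), the mechanism Z <- -D - Y - 2 is discarded; Z is fixed at -6.
Y = 2 if X >= -2 else -2  [with X=4]  = 2
E = -2·Z + 2·X + 2·Y  [with Z=-6, X=4, Y=2]  = 24
Without intervention: Y = 2 if X >= -2 else -2  [with X=4]  = 2; D = X·Y  [with X=4, Y=2]  = 8; Z = -D - Y - 2  [with D=8, Y=2]  = -12; E = -2·Z + 2·X + 2·Y  [with Z=-12, X=4, Y=2]  = 36.
Change = 24 − 36 = -12.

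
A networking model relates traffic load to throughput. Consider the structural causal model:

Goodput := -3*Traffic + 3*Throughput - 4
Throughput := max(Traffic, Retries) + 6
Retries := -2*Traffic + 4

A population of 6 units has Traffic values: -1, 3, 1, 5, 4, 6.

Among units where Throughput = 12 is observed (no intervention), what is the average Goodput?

E[Goodput|Throughput=12] averages over only the 2 units with Throughput=12 (Traffic = -1, 6): Goodput = 35, 14, mean 24.5.

24.5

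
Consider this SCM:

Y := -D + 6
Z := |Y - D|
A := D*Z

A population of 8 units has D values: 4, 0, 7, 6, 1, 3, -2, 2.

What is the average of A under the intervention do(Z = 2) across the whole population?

5.25

do(Z=2) breaks Z's dependence on D. With Z=2 fixed, A across the units is 8, 0, 14, 12, 2, 6, -4, 4, mean 5.25.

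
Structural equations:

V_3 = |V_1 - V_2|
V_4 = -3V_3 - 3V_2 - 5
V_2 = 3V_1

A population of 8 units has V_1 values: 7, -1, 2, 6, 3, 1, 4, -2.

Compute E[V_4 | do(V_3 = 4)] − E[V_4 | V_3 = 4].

-22.5

The intervention sets V_3=4 in all 8 units regardless of V_1. Recomputing V_4 per unit gives -80, -8, -35, -71, -44, -26, -53, 1; average -39.5.
Conditioning on V_3=4 selects the 2 unit(s) with V_1 ∈ {2, -2}. Their V_4 values: -35, 1. Mean = -17.
Difference = -39.5 − (-17) = -22.5.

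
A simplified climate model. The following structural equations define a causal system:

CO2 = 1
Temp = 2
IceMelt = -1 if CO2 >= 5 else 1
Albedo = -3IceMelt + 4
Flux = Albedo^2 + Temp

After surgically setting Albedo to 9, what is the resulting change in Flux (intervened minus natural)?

80

Intervening sets Albedo = 9 and removes its equation (Albedo = -3IceMelt + 4).
Flux = Albedo^2 + Temp  [with Albedo=9, Temp=2]  = 83
Without intervention: IceMelt = -1 if CO2 >= 5 else 1  [with CO2=1]  = 1; Albedo = -3IceMelt + 4  [with IceMelt=1]  = 1; Flux = Albedo^2 + Temp  [with Albedo=1, Temp=2]  = 3.
Change = 83 − 3 = 80.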